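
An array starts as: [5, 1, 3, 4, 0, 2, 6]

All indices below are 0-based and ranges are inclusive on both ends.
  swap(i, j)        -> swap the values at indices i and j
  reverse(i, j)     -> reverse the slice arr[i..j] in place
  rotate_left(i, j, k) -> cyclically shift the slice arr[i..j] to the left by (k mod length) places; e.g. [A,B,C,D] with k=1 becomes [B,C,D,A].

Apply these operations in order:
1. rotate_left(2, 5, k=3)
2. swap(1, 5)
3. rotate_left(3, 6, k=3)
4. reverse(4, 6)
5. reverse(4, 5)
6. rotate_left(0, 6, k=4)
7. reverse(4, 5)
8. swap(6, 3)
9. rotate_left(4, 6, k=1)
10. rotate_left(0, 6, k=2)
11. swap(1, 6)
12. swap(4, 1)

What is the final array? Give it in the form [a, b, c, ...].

Answer: [3, 2, 0, 5, 1, 4, 6]

Derivation:
After 1 (rotate_left(2, 5, k=3)): [5, 1, 2, 3, 4, 0, 6]
After 2 (swap(1, 5)): [5, 0, 2, 3, 4, 1, 6]
After 3 (rotate_left(3, 6, k=3)): [5, 0, 2, 6, 3, 4, 1]
After 4 (reverse(4, 6)): [5, 0, 2, 6, 1, 4, 3]
After 5 (reverse(4, 5)): [5, 0, 2, 6, 4, 1, 3]
After 6 (rotate_left(0, 6, k=4)): [4, 1, 3, 5, 0, 2, 6]
After 7 (reverse(4, 5)): [4, 1, 3, 5, 2, 0, 6]
After 8 (swap(6, 3)): [4, 1, 3, 6, 2, 0, 5]
After 9 (rotate_left(4, 6, k=1)): [4, 1, 3, 6, 0, 5, 2]
After 10 (rotate_left(0, 6, k=2)): [3, 6, 0, 5, 2, 4, 1]
After 11 (swap(1, 6)): [3, 1, 0, 5, 2, 4, 6]
After 12 (swap(4, 1)): [3, 2, 0, 5, 1, 4, 6]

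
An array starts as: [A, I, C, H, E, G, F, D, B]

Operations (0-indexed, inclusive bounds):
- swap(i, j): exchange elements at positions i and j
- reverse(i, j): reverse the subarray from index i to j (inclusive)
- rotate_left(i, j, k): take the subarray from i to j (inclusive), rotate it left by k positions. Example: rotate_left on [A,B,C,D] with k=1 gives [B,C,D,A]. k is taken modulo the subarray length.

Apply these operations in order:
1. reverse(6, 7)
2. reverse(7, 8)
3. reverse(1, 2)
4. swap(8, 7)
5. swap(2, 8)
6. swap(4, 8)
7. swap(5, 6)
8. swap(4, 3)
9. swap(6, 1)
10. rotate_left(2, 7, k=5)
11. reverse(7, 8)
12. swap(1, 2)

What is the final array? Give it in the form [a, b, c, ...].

Answer: [A, F, G, B, I, H, D, E, C]

Derivation:
After 1 (reverse(6, 7)): [A, I, C, H, E, G, D, F, B]
After 2 (reverse(7, 8)): [A, I, C, H, E, G, D, B, F]
After 3 (reverse(1, 2)): [A, C, I, H, E, G, D, B, F]
After 4 (swap(8, 7)): [A, C, I, H, E, G, D, F, B]
After 5 (swap(2, 8)): [A, C, B, H, E, G, D, F, I]
After 6 (swap(4, 8)): [A, C, B, H, I, G, D, F, E]
After 7 (swap(5, 6)): [A, C, B, H, I, D, G, F, E]
After 8 (swap(4, 3)): [A, C, B, I, H, D, G, F, E]
After 9 (swap(6, 1)): [A, G, B, I, H, D, C, F, E]
After 10 (rotate_left(2, 7, k=5)): [A, G, F, B, I, H, D, C, E]
After 11 (reverse(7, 8)): [A, G, F, B, I, H, D, E, C]
After 12 (swap(1, 2)): [A, F, G, B, I, H, D, E, C]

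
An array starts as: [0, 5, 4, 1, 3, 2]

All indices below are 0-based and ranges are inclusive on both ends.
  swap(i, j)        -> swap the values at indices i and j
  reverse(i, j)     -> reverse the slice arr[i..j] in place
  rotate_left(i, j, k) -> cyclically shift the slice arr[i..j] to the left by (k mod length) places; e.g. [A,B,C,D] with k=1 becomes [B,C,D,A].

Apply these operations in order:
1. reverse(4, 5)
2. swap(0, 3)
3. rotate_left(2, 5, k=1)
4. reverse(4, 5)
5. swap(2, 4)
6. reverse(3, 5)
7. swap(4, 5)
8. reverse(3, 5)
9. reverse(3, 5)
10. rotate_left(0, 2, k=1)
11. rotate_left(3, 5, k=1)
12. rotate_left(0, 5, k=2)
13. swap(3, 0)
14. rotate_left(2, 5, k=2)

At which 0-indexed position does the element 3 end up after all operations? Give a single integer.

Answer: 0

Derivation:
After 1 (reverse(4, 5)): [0, 5, 4, 1, 2, 3]
After 2 (swap(0, 3)): [1, 5, 4, 0, 2, 3]
After 3 (rotate_left(2, 5, k=1)): [1, 5, 0, 2, 3, 4]
After 4 (reverse(4, 5)): [1, 5, 0, 2, 4, 3]
After 5 (swap(2, 4)): [1, 5, 4, 2, 0, 3]
After 6 (reverse(3, 5)): [1, 5, 4, 3, 0, 2]
After 7 (swap(4, 5)): [1, 5, 4, 3, 2, 0]
After 8 (reverse(3, 5)): [1, 5, 4, 0, 2, 3]
After 9 (reverse(3, 5)): [1, 5, 4, 3, 2, 0]
After 10 (rotate_left(0, 2, k=1)): [5, 4, 1, 3, 2, 0]
After 11 (rotate_left(3, 5, k=1)): [5, 4, 1, 2, 0, 3]
After 12 (rotate_left(0, 5, k=2)): [1, 2, 0, 3, 5, 4]
After 13 (swap(3, 0)): [3, 2, 0, 1, 5, 4]
After 14 (rotate_left(2, 5, k=2)): [3, 2, 5, 4, 0, 1]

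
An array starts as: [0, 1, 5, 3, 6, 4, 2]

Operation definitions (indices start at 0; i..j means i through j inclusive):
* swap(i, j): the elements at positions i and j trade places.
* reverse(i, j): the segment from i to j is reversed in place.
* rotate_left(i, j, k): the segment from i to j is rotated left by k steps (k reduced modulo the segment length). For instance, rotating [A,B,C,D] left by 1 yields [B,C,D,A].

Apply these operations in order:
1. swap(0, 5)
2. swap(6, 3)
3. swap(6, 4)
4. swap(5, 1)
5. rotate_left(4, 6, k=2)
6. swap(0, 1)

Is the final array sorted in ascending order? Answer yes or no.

After 1 (swap(0, 5)): [4, 1, 5, 3, 6, 0, 2]
After 2 (swap(6, 3)): [4, 1, 5, 2, 6, 0, 3]
After 3 (swap(6, 4)): [4, 1, 5, 2, 3, 0, 6]
After 4 (swap(5, 1)): [4, 0, 5, 2, 3, 1, 6]
After 5 (rotate_left(4, 6, k=2)): [4, 0, 5, 2, 6, 3, 1]
After 6 (swap(0, 1)): [0, 4, 5, 2, 6, 3, 1]

Answer: no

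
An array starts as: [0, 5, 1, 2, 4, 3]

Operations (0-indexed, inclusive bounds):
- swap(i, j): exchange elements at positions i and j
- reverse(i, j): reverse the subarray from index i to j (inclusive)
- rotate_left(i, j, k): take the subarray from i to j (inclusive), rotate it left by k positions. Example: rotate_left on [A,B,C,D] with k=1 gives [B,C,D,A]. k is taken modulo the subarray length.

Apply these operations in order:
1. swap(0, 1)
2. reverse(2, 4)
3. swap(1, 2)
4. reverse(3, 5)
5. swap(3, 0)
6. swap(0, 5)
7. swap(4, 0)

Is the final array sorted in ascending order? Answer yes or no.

Answer: no

Derivation:
After 1 (swap(0, 1)): [5, 0, 1, 2, 4, 3]
After 2 (reverse(2, 4)): [5, 0, 4, 2, 1, 3]
After 3 (swap(1, 2)): [5, 4, 0, 2, 1, 3]
After 4 (reverse(3, 5)): [5, 4, 0, 3, 1, 2]
After 5 (swap(3, 0)): [3, 4, 0, 5, 1, 2]
After 6 (swap(0, 5)): [2, 4, 0, 5, 1, 3]
After 7 (swap(4, 0)): [1, 4, 0, 5, 2, 3]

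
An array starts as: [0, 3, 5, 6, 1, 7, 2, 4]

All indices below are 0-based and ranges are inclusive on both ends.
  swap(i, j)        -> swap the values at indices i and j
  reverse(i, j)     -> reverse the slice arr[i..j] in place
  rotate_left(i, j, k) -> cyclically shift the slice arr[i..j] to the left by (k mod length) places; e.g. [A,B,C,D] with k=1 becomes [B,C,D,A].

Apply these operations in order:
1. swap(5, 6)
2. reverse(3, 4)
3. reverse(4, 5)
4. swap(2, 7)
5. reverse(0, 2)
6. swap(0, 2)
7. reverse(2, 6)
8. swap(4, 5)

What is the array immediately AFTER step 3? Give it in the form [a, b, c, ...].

After 1 (swap(5, 6)): [0, 3, 5, 6, 1, 2, 7, 4]
After 2 (reverse(3, 4)): [0, 3, 5, 1, 6, 2, 7, 4]
After 3 (reverse(4, 5)): [0, 3, 5, 1, 2, 6, 7, 4]

Answer: [0, 3, 5, 1, 2, 6, 7, 4]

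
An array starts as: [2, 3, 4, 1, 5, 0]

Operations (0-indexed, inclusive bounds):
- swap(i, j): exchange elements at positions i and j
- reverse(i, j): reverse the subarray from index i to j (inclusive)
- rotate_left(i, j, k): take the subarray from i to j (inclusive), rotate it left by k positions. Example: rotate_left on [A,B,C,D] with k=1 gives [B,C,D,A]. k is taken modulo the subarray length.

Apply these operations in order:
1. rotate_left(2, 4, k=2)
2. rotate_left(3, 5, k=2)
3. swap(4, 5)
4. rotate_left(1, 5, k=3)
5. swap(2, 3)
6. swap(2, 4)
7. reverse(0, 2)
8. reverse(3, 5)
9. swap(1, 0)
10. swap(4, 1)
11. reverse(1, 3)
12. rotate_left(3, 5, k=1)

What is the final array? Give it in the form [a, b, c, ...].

After 1 (rotate_left(2, 4, k=2)): [2, 3, 5, 4, 1, 0]
After 2 (rotate_left(3, 5, k=2)): [2, 3, 5, 0, 4, 1]
After 3 (swap(4, 5)): [2, 3, 5, 0, 1, 4]
After 4 (rotate_left(1, 5, k=3)): [2, 1, 4, 3, 5, 0]
After 5 (swap(2, 3)): [2, 1, 3, 4, 5, 0]
After 6 (swap(2, 4)): [2, 1, 5, 4, 3, 0]
After 7 (reverse(0, 2)): [5, 1, 2, 4, 3, 0]
After 8 (reverse(3, 5)): [5, 1, 2, 0, 3, 4]
After 9 (swap(1, 0)): [1, 5, 2, 0, 3, 4]
After 10 (swap(4, 1)): [1, 3, 2, 0, 5, 4]
After 11 (reverse(1, 3)): [1, 0, 2, 3, 5, 4]
After 12 (rotate_left(3, 5, k=1)): [1, 0, 2, 5, 4, 3]

Answer: [1, 0, 2, 5, 4, 3]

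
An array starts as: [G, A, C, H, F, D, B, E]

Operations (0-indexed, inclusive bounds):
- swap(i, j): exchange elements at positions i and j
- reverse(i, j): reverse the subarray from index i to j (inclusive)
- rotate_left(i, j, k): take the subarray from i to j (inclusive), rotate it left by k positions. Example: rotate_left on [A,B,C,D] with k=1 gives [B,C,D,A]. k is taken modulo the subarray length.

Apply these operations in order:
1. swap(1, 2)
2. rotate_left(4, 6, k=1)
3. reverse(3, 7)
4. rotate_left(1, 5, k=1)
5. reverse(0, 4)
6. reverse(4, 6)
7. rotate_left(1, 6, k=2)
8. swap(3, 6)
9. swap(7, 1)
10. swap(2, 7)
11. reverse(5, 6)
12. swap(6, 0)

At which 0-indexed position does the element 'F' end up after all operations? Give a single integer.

After 1 (swap(1, 2)): [G, C, A, H, F, D, B, E]
After 2 (rotate_left(4, 6, k=1)): [G, C, A, H, D, B, F, E]
After 3 (reverse(3, 7)): [G, C, A, E, F, B, D, H]
After 4 (rotate_left(1, 5, k=1)): [G, A, E, F, B, C, D, H]
After 5 (reverse(0, 4)): [B, F, E, A, G, C, D, H]
After 6 (reverse(4, 6)): [B, F, E, A, D, C, G, H]
After 7 (rotate_left(1, 6, k=2)): [B, A, D, C, G, F, E, H]
After 8 (swap(3, 6)): [B, A, D, E, G, F, C, H]
After 9 (swap(7, 1)): [B, H, D, E, G, F, C, A]
After 10 (swap(2, 7)): [B, H, A, E, G, F, C, D]
After 11 (reverse(5, 6)): [B, H, A, E, G, C, F, D]
After 12 (swap(6, 0)): [F, H, A, E, G, C, B, D]

Answer: 0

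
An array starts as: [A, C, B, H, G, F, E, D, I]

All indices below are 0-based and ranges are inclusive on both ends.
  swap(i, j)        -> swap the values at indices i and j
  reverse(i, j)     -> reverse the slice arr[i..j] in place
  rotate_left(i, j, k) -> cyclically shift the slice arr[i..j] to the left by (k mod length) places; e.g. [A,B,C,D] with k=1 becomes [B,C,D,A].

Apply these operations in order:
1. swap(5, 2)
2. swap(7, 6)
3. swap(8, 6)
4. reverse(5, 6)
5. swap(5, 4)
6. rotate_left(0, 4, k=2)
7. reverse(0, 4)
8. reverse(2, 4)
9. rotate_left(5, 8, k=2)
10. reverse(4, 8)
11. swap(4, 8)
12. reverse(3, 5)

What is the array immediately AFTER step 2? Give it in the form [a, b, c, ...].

After 1 (swap(5, 2)): [A, C, F, H, G, B, E, D, I]
After 2 (swap(7, 6)): [A, C, F, H, G, B, D, E, I]

Answer: [A, C, F, H, G, B, D, E, I]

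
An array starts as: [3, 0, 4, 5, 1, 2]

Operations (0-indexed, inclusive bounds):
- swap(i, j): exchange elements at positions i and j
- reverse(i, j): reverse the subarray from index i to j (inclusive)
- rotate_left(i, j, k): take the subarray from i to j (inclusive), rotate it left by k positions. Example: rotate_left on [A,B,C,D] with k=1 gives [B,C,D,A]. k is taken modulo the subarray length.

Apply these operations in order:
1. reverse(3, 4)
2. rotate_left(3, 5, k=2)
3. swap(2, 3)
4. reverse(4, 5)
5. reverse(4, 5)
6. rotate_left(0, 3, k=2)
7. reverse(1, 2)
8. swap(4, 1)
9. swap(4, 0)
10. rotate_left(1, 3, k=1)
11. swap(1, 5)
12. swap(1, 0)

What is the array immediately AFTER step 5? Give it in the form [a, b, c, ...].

Answer: [3, 0, 2, 4, 1, 5]

Derivation:
After 1 (reverse(3, 4)): [3, 0, 4, 1, 5, 2]
After 2 (rotate_left(3, 5, k=2)): [3, 0, 4, 2, 1, 5]
After 3 (swap(2, 3)): [3, 0, 2, 4, 1, 5]
After 4 (reverse(4, 5)): [3, 0, 2, 4, 5, 1]
After 5 (reverse(4, 5)): [3, 0, 2, 4, 1, 5]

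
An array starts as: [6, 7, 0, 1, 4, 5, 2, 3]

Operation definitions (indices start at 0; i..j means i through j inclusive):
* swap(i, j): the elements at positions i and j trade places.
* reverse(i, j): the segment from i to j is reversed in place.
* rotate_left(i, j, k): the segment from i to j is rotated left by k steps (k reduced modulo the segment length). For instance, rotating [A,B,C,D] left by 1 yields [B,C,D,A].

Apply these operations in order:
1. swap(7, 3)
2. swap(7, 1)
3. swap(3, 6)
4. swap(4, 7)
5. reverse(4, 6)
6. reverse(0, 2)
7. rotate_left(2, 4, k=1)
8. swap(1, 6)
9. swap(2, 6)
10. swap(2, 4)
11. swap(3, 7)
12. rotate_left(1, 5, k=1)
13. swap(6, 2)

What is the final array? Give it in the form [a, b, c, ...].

Answer: [0, 6, 2, 1, 5, 7, 4, 3]

Derivation:
After 1 (swap(7, 3)): [6, 7, 0, 3, 4, 5, 2, 1]
After 2 (swap(7, 1)): [6, 1, 0, 3, 4, 5, 2, 7]
After 3 (swap(3, 6)): [6, 1, 0, 2, 4, 5, 3, 7]
After 4 (swap(4, 7)): [6, 1, 0, 2, 7, 5, 3, 4]
After 5 (reverse(4, 6)): [6, 1, 0, 2, 3, 5, 7, 4]
After 6 (reverse(0, 2)): [0, 1, 6, 2, 3, 5, 7, 4]
After 7 (rotate_left(2, 4, k=1)): [0, 1, 2, 3, 6, 5, 7, 4]
After 8 (swap(1, 6)): [0, 7, 2, 3, 6, 5, 1, 4]
After 9 (swap(2, 6)): [0, 7, 1, 3, 6, 5, 2, 4]
After 10 (swap(2, 4)): [0, 7, 6, 3, 1, 5, 2, 4]
After 11 (swap(3, 7)): [0, 7, 6, 4, 1, 5, 2, 3]
After 12 (rotate_left(1, 5, k=1)): [0, 6, 4, 1, 5, 7, 2, 3]
After 13 (swap(6, 2)): [0, 6, 2, 1, 5, 7, 4, 3]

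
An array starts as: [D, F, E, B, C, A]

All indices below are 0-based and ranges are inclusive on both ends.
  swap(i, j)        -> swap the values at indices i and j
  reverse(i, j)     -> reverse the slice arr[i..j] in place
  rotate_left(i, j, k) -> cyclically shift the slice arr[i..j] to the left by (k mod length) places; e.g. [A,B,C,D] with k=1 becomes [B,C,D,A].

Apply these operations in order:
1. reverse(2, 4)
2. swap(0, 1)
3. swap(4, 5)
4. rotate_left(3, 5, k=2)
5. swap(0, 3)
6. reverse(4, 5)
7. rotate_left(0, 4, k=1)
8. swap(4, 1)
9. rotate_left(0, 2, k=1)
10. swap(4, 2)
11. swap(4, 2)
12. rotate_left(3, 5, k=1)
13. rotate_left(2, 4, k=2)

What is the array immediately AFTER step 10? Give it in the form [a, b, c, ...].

Answer: [E, F, C, A, D, B]

Derivation:
After 1 (reverse(2, 4)): [D, F, C, B, E, A]
After 2 (swap(0, 1)): [F, D, C, B, E, A]
After 3 (swap(4, 5)): [F, D, C, B, A, E]
After 4 (rotate_left(3, 5, k=2)): [F, D, C, E, B, A]
After 5 (swap(0, 3)): [E, D, C, F, B, A]
After 6 (reverse(4, 5)): [E, D, C, F, A, B]
After 7 (rotate_left(0, 4, k=1)): [D, C, F, A, E, B]
After 8 (swap(4, 1)): [D, E, F, A, C, B]
After 9 (rotate_left(0, 2, k=1)): [E, F, D, A, C, B]
After 10 (swap(4, 2)): [E, F, C, A, D, B]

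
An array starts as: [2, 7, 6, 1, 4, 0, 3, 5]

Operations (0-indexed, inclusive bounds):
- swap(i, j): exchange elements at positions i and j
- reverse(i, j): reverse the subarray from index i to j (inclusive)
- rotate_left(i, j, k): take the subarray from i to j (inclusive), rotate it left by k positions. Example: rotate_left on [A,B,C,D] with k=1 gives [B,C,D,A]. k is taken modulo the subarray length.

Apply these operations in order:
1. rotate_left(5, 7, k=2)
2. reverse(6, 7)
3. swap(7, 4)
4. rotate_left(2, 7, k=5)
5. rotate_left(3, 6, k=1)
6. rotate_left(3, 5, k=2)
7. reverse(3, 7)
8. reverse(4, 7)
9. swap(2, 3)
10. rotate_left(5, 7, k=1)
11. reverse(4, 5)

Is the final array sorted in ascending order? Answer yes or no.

After 1 (rotate_left(5, 7, k=2)): [2, 7, 6, 1, 4, 5, 0, 3]
After 2 (reverse(6, 7)): [2, 7, 6, 1, 4, 5, 3, 0]
After 3 (swap(7, 4)): [2, 7, 6, 1, 0, 5, 3, 4]
After 4 (rotate_left(2, 7, k=5)): [2, 7, 4, 6, 1, 0, 5, 3]
After 5 (rotate_left(3, 6, k=1)): [2, 7, 4, 1, 0, 5, 6, 3]
After 6 (rotate_left(3, 5, k=2)): [2, 7, 4, 5, 1, 0, 6, 3]
After 7 (reverse(3, 7)): [2, 7, 4, 3, 6, 0, 1, 5]
After 8 (reverse(4, 7)): [2, 7, 4, 3, 5, 1, 0, 6]
After 9 (swap(2, 3)): [2, 7, 3, 4, 5, 1, 0, 6]
After 10 (rotate_left(5, 7, k=1)): [2, 7, 3, 4, 5, 0, 6, 1]
After 11 (reverse(4, 5)): [2, 7, 3, 4, 0, 5, 6, 1]

Answer: no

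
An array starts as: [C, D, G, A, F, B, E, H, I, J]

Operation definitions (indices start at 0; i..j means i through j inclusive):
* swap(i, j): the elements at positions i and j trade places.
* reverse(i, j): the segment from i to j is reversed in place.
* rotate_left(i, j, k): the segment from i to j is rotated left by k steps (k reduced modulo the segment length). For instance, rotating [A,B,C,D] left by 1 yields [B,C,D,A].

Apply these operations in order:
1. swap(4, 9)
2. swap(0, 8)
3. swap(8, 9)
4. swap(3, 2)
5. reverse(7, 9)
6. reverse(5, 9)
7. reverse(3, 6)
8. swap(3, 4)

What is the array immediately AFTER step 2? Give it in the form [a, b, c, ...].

Answer: [I, D, G, A, J, B, E, H, C, F]

Derivation:
After 1 (swap(4, 9)): [C, D, G, A, J, B, E, H, I, F]
After 2 (swap(0, 8)): [I, D, G, A, J, B, E, H, C, F]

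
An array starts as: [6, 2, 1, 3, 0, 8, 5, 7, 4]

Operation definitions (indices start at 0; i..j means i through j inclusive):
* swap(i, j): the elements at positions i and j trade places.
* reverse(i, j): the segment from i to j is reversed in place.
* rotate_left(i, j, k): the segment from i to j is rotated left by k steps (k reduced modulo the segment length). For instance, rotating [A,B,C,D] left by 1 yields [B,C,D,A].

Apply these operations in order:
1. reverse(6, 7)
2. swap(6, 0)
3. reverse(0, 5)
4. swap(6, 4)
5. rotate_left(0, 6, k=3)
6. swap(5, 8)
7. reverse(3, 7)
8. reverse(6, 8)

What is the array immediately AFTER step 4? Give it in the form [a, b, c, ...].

After 1 (reverse(6, 7)): [6, 2, 1, 3, 0, 8, 7, 5, 4]
After 2 (swap(6, 0)): [7, 2, 1, 3, 0, 8, 6, 5, 4]
After 3 (reverse(0, 5)): [8, 0, 3, 1, 2, 7, 6, 5, 4]
After 4 (swap(6, 4)): [8, 0, 3, 1, 6, 7, 2, 5, 4]

Answer: [8, 0, 3, 1, 6, 7, 2, 5, 4]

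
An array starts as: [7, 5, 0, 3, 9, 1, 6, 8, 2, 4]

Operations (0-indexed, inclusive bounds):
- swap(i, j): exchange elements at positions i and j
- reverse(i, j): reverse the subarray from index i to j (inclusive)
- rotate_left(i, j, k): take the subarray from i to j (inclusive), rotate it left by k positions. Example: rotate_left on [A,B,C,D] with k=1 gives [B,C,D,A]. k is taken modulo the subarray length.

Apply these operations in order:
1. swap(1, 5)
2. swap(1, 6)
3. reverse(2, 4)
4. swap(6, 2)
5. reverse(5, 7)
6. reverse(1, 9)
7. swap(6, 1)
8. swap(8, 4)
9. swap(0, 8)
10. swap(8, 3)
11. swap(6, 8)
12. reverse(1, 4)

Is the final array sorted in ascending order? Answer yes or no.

Answer: no

Derivation:
After 1 (swap(1, 5)): [7, 1, 0, 3, 9, 5, 6, 8, 2, 4]
After 2 (swap(1, 6)): [7, 6, 0, 3, 9, 5, 1, 8, 2, 4]
After 3 (reverse(2, 4)): [7, 6, 9, 3, 0, 5, 1, 8, 2, 4]
After 4 (swap(6, 2)): [7, 6, 1, 3, 0, 5, 9, 8, 2, 4]
After 5 (reverse(5, 7)): [7, 6, 1, 3, 0, 8, 9, 5, 2, 4]
After 6 (reverse(1, 9)): [7, 4, 2, 5, 9, 8, 0, 3, 1, 6]
After 7 (swap(6, 1)): [7, 0, 2, 5, 9, 8, 4, 3, 1, 6]
After 8 (swap(8, 4)): [7, 0, 2, 5, 1, 8, 4, 3, 9, 6]
After 9 (swap(0, 8)): [9, 0, 2, 5, 1, 8, 4, 3, 7, 6]
After 10 (swap(8, 3)): [9, 0, 2, 7, 1, 8, 4, 3, 5, 6]
After 11 (swap(6, 8)): [9, 0, 2, 7, 1, 8, 5, 3, 4, 6]
After 12 (reverse(1, 4)): [9, 1, 7, 2, 0, 8, 5, 3, 4, 6]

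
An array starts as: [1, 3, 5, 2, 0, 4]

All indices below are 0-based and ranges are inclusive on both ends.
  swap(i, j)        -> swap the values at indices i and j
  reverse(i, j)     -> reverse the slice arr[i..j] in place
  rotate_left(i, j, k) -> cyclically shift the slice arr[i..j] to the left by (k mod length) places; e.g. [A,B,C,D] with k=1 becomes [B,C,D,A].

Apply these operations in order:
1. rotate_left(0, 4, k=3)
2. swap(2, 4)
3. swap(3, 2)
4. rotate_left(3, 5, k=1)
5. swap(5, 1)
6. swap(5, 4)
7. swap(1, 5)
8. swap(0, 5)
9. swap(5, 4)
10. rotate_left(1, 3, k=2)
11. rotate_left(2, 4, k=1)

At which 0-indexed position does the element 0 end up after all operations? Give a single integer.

Answer: 5

Derivation:
After 1 (rotate_left(0, 4, k=3)): [2, 0, 1, 3, 5, 4]
After 2 (swap(2, 4)): [2, 0, 5, 3, 1, 4]
After 3 (swap(3, 2)): [2, 0, 3, 5, 1, 4]
After 4 (rotate_left(3, 5, k=1)): [2, 0, 3, 1, 4, 5]
After 5 (swap(5, 1)): [2, 5, 3, 1, 4, 0]
After 6 (swap(5, 4)): [2, 5, 3, 1, 0, 4]
After 7 (swap(1, 5)): [2, 4, 3, 1, 0, 5]
After 8 (swap(0, 5)): [5, 4, 3, 1, 0, 2]
After 9 (swap(5, 4)): [5, 4, 3, 1, 2, 0]
After 10 (rotate_left(1, 3, k=2)): [5, 1, 4, 3, 2, 0]
After 11 (rotate_left(2, 4, k=1)): [5, 1, 3, 2, 4, 0]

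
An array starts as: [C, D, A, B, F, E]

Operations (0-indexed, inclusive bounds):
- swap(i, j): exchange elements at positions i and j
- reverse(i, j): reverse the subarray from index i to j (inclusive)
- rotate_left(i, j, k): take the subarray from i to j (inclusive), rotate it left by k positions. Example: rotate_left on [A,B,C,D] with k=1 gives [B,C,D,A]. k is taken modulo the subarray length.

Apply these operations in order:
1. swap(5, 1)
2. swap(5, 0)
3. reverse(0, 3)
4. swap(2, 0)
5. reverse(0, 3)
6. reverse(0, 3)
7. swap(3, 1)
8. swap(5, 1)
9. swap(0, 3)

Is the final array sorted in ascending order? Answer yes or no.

After 1 (swap(5, 1)): [C, E, A, B, F, D]
After 2 (swap(5, 0)): [D, E, A, B, F, C]
After 3 (reverse(0, 3)): [B, A, E, D, F, C]
After 4 (swap(2, 0)): [E, A, B, D, F, C]
After 5 (reverse(0, 3)): [D, B, A, E, F, C]
After 6 (reverse(0, 3)): [E, A, B, D, F, C]
After 7 (swap(3, 1)): [E, D, B, A, F, C]
After 8 (swap(5, 1)): [E, C, B, A, F, D]
After 9 (swap(0, 3)): [A, C, B, E, F, D]

Answer: no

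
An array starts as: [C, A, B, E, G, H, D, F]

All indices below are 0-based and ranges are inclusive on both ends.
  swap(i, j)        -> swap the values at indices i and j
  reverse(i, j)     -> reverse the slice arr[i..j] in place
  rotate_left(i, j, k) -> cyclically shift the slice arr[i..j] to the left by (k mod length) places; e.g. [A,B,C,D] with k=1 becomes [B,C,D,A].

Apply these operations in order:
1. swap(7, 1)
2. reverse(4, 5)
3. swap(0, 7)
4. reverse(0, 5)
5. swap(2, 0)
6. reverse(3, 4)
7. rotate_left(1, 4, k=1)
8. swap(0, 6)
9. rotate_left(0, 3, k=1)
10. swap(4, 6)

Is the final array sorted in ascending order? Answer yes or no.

After 1 (swap(7, 1)): [C, F, B, E, G, H, D, A]
After 2 (reverse(4, 5)): [C, F, B, E, H, G, D, A]
After 3 (swap(0, 7)): [A, F, B, E, H, G, D, C]
After 4 (reverse(0, 5)): [G, H, E, B, F, A, D, C]
After 5 (swap(2, 0)): [E, H, G, B, F, A, D, C]
After 6 (reverse(3, 4)): [E, H, G, F, B, A, D, C]
After 7 (rotate_left(1, 4, k=1)): [E, G, F, B, H, A, D, C]
After 8 (swap(0, 6)): [D, G, F, B, H, A, E, C]
After 9 (rotate_left(0, 3, k=1)): [G, F, B, D, H, A, E, C]
After 10 (swap(4, 6)): [G, F, B, D, E, A, H, C]

Answer: no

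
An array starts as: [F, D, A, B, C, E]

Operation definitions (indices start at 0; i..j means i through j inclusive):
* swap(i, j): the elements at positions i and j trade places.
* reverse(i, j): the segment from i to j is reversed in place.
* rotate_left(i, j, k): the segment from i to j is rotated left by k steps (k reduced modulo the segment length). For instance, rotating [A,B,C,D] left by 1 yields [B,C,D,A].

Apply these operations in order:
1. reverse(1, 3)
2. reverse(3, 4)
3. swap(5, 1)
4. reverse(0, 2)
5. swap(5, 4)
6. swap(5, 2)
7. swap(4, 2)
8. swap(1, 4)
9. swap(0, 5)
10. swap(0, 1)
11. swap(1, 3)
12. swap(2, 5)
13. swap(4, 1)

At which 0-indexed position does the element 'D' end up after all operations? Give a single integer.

After 1 (reverse(1, 3)): [F, B, A, D, C, E]
After 2 (reverse(3, 4)): [F, B, A, C, D, E]
After 3 (swap(5, 1)): [F, E, A, C, D, B]
After 4 (reverse(0, 2)): [A, E, F, C, D, B]
After 5 (swap(5, 4)): [A, E, F, C, B, D]
After 6 (swap(5, 2)): [A, E, D, C, B, F]
After 7 (swap(4, 2)): [A, E, B, C, D, F]
After 8 (swap(1, 4)): [A, D, B, C, E, F]
After 9 (swap(0, 5)): [F, D, B, C, E, A]
After 10 (swap(0, 1)): [D, F, B, C, E, A]
After 11 (swap(1, 3)): [D, C, B, F, E, A]
After 12 (swap(2, 5)): [D, C, A, F, E, B]
After 13 (swap(4, 1)): [D, E, A, F, C, B]

Answer: 0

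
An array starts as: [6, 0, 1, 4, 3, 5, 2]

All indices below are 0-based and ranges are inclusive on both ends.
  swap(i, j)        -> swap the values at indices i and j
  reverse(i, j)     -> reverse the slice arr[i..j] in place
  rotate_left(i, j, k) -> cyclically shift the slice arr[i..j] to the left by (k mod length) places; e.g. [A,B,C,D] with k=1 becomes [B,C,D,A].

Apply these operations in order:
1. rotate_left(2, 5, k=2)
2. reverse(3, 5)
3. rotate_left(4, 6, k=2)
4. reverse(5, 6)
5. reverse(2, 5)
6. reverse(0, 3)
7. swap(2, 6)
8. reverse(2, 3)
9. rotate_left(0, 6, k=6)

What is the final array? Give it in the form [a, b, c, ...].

Answer: [0, 2, 5, 6, 1, 4, 3]

Derivation:
After 1 (rotate_left(2, 5, k=2)): [6, 0, 3, 5, 1, 4, 2]
After 2 (reverse(3, 5)): [6, 0, 3, 4, 1, 5, 2]
After 3 (rotate_left(4, 6, k=2)): [6, 0, 3, 4, 2, 1, 5]
After 4 (reverse(5, 6)): [6, 0, 3, 4, 2, 5, 1]
After 5 (reverse(2, 5)): [6, 0, 5, 2, 4, 3, 1]
After 6 (reverse(0, 3)): [2, 5, 0, 6, 4, 3, 1]
After 7 (swap(2, 6)): [2, 5, 1, 6, 4, 3, 0]
After 8 (reverse(2, 3)): [2, 5, 6, 1, 4, 3, 0]
After 9 (rotate_left(0, 6, k=6)): [0, 2, 5, 6, 1, 4, 3]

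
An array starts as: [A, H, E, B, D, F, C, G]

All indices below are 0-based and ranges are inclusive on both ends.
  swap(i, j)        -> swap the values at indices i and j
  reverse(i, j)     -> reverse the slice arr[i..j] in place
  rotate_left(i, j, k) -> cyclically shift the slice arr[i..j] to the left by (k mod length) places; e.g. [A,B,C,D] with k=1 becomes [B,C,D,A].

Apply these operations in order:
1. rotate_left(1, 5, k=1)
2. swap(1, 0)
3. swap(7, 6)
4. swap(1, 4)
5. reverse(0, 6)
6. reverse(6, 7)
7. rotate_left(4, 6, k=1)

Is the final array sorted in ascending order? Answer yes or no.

After 1 (rotate_left(1, 5, k=1)): [A, E, B, D, F, H, C, G]
After 2 (swap(1, 0)): [E, A, B, D, F, H, C, G]
After 3 (swap(7, 6)): [E, A, B, D, F, H, G, C]
After 4 (swap(1, 4)): [E, F, B, D, A, H, G, C]
After 5 (reverse(0, 6)): [G, H, A, D, B, F, E, C]
After 6 (reverse(6, 7)): [G, H, A, D, B, F, C, E]
After 7 (rotate_left(4, 6, k=1)): [G, H, A, D, F, C, B, E]

Answer: no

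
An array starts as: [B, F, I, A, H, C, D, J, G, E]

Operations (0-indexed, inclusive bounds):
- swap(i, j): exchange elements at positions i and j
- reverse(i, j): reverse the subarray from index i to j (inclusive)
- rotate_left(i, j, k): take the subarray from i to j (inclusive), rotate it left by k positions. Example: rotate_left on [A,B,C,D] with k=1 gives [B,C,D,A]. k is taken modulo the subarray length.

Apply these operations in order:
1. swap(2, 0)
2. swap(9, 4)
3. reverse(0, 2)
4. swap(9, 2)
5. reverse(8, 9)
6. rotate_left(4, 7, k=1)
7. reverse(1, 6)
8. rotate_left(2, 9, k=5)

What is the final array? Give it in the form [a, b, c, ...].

Answer: [B, J, E, I, G, D, C, A, H, F]

Derivation:
After 1 (swap(2, 0)): [I, F, B, A, H, C, D, J, G, E]
After 2 (swap(9, 4)): [I, F, B, A, E, C, D, J, G, H]
After 3 (reverse(0, 2)): [B, F, I, A, E, C, D, J, G, H]
After 4 (swap(9, 2)): [B, F, H, A, E, C, D, J, G, I]
After 5 (reverse(8, 9)): [B, F, H, A, E, C, D, J, I, G]
After 6 (rotate_left(4, 7, k=1)): [B, F, H, A, C, D, J, E, I, G]
After 7 (reverse(1, 6)): [B, J, D, C, A, H, F, E, I, G]
After 8 (rotate_left(2, 9, k=5)): [B, J, E, I, G, D, C, A, H, F]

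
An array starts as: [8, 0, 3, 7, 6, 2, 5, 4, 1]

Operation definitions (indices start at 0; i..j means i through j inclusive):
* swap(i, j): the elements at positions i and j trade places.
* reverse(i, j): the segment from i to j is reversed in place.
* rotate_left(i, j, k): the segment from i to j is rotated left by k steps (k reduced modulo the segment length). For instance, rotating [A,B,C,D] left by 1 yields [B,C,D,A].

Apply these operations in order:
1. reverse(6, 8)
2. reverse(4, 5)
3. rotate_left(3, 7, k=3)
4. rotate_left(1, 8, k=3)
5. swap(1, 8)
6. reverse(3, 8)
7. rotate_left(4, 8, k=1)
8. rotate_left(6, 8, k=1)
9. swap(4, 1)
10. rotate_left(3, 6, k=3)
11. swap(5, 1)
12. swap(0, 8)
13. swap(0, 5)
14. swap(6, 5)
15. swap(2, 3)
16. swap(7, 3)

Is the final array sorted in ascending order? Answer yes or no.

Answer: yes

Derivation:
After 1 (reverse(6, 8)): [8, 0, 3, 7, 6, 2, 1, 4, 5]
After 2 (reverse(4, 5)): [8, 0, 3, 7, 2, 6, 1, 4, 5]
After 3 (rotate_left(3, 7, k=3)): [8, 0, 3, 1, 4, 7, 2, 6, 5]
After 4 (rotate_left(1, 8, k=3)): [8, 4, 7, 2, 6, 5, 0, 3, 1]
After 5 (swap(1, 8)): [8, 1, 7, 2, 6, 5, 0, 3, 4]
After 6 (reverse(3, 8)): [8, 1, 7, 4, 3, 0, 5, 6, 2]
After 7 (rotate_left(4, 8, k=1)): [8, 1, 7, 4, 0, 5, 6, 2, 3]
After 8 (rotate_left(6, 8, k=1)): [8, 1, 7, 4, 0, 5, 2, 3, 6]
After 9 (swap(4, 1)): [8, 0, 7, 4, 1, 5, 2, 3, 6]
After 10 (rotate_left(3, 6, k=3)): [8, 0, 7, 2, 4, 1, 5, 3, 6]
After 11 (swap(5, 1)): [8, 1, 7, 2, 4, 0, 5, 3, 6]
After 12 (swap(0, 8)): [6, 1, 7, 2, 4, 0, 5, 3, 8]
After 13 (swap(0, 5)): [0, 1, 7, 2, 4, 6, 5, 3, 8]
After 14 (swap(6, 5)): [0, 1, 7, 2, 4, 5, 6, 3, 8]
After 15 (swap(2, 3)): [0, 1, 2, 7, 4, 5, 6, 3, 8]
After 16 (swap(7, 3)): [0, 1, 2, 3, 4, 5, 6, 7, 8]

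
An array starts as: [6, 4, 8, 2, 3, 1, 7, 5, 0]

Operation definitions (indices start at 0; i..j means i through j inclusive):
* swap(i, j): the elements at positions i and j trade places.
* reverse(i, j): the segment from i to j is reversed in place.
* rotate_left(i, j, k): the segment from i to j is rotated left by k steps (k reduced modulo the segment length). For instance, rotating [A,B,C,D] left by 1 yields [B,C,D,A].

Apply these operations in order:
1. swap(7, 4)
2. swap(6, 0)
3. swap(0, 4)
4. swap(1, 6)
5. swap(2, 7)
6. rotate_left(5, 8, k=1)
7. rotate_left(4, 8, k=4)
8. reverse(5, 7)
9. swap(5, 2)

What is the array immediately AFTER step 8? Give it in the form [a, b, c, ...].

Answer: [5, 6, 3, 2, 1, 8, 4, 7, 0]

Derivation:
After 1 (swap(7, 4)): [6, 4, 8, 2, 5, 1, 7, 3, 0]
After 2 (swap(6, 0)): [7, 4, 8, 2, 5, 1, 6, 3, 0]
After 3 (swap(0, 4)): [5, 4, 8, 2, 7, 1, 6, 3, 0]
After 4 (swap(1, 6)): [5, 6, 8, 2, 7, 1, 4, 3, 0]
After 5 (swap(2, 7)): [5, 6, 3, 2, 7, 1, 4, 8, 0]
After 6 (rotate_left(5, 8, k=1)): [5, 6, 3, 2, 7, 4, 8, 0, 1]
After 7 (rotate_left(4, 8, k=4)): [5, 6, 3, 2, 1, 7, 4, 8, 0]
After 8 (reverse(5, 7)): [5, 6, 3, 2, 1, 8, 4, 7, 0]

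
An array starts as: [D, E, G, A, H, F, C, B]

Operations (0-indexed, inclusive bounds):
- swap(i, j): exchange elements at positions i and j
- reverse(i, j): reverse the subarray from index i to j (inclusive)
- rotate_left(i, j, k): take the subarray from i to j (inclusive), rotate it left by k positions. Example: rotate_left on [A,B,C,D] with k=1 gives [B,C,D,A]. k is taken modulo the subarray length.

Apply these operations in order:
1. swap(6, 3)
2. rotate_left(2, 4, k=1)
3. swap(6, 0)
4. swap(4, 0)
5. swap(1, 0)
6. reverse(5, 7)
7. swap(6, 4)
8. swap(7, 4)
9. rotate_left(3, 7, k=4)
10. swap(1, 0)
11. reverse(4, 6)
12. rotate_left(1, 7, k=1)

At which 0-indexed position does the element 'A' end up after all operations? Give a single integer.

Answer: 6

Derivation:
After 1 (swap(6, 3)): [D, E, G, C, H, F, A, B]
After 2 (rotate_left(2, 4, k=1)): [D, E, C, H, G, F, A, B]
After 3 (swap(6, 0)): [A, E, C, H, G, F, D, B]
After 4 (swap(4, 0)): [G, E, C, H, A, F, D, B]
After 5 (swap(1, 0)): [E, G, C, H, A, F, D, B]
After 6 (reverse(5, 7)): [E, G, C, H, A, B, D, F]
After 7 (swap(6, 4)): [E, G, C, H, D, B, A, F]
After 8 (swap(7, 4)): [E, G, C, H, F, B, A, D]
After 9 (rotate_left(3, 7, k=4)): [E, G, C, D, H, F, B, A]
After 10 (swap(1, 0)): [G, E, C, D, H, F, B, A]
After 11 (reverse(4, 6)): [G, E, C, D, B, F, H, A]
After 12 (rotate_left(1, 7, k=1)): [G, C, D, B, F, H, A, E]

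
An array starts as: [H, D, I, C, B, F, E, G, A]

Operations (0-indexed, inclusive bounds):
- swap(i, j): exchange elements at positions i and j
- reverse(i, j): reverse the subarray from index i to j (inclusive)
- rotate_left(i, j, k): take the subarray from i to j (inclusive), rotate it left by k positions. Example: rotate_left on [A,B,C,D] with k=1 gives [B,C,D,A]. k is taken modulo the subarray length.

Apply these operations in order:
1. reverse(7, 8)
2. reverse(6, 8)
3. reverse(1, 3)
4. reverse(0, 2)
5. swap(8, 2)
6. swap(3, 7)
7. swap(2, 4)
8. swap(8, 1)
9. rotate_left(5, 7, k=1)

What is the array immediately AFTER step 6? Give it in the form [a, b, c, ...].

Answer: [I, C, E, A, B, F, G, D, H]

Derivation:
After 1 (reverse(7, 8)): [H, D, I, C, B, F, E, A, G]
After 2 (reverse(6, 8)): [H, D, I, C, B, F, G, A, E]
After 3 (reverse(1, 3)): [H, C, I, D, B, F, G, A, E]
After 4 (reverse(0, 2)): [I, C, H, D, B, F, G, A, E]
After 5 (swap(8, 2)): [I, C, E, D, B, F, G, A, H]
After 6 (swap(3, 7)): [I, C, E, A, B, F, G, D, H]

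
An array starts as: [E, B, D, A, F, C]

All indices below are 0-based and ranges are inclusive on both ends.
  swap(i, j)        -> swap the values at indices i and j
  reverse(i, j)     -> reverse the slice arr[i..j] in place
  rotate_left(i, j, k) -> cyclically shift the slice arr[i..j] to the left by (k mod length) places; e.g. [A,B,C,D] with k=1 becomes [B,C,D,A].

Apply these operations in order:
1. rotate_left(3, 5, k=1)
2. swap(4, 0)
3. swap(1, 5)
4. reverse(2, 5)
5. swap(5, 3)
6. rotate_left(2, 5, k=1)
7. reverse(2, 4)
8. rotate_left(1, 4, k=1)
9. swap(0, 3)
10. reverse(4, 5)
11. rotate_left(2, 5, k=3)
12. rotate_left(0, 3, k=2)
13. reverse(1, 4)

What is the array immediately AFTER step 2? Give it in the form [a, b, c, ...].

Answer: [C, B, D, F, E, A]

Derivation:
After 1 (rotate_left(3, 5, k=1)): [E, B, D, F, C, A]
After 2 (swap(4, 0)): [C, B, D, F, E, A]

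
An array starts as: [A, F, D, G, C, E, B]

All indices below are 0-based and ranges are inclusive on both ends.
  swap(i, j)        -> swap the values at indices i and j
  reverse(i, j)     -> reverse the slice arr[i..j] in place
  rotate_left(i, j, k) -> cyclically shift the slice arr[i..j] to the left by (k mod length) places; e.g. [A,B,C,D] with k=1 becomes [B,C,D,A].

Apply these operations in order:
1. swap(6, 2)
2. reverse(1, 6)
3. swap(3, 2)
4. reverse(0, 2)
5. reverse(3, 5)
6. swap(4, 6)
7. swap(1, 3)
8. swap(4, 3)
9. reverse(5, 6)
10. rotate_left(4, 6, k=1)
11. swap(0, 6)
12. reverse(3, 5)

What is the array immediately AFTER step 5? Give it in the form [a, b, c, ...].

Answer: [C, D, A, B, G, E, F]

Derivation:
After 1 (swap(6, 2)): [A, F, B, G, C, E, D]
After 2 (reverse(1, 6)): [A, D, E, C, G, B, F]
After 3 (swap(3, 2)): [A, D, C, E, G, B, F]
After 4 (reverse(0, 2)): [C, D, A, E, G, B, F]
After 5 (reverse(3, 5)): [C, D, A, B, G, E, F]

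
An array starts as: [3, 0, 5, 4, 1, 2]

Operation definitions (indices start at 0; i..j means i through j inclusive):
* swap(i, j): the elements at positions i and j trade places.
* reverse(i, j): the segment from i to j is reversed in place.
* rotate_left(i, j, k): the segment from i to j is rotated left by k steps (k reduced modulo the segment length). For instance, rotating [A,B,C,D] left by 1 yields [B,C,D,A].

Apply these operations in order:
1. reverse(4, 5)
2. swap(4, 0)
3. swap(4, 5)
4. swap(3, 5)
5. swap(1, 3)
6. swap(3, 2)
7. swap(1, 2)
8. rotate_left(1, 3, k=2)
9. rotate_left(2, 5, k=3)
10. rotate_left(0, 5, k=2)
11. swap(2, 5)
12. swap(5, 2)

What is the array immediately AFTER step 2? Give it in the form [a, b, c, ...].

Answer: [2, 0, 5, 4, 3, 1]

Derivation:
After 1 (reverse(4, 5)): [3, 0, 5, 4, 2, 1]
After 2 (swap(4, 0)): [2, 0, 5, 4, 3, 1]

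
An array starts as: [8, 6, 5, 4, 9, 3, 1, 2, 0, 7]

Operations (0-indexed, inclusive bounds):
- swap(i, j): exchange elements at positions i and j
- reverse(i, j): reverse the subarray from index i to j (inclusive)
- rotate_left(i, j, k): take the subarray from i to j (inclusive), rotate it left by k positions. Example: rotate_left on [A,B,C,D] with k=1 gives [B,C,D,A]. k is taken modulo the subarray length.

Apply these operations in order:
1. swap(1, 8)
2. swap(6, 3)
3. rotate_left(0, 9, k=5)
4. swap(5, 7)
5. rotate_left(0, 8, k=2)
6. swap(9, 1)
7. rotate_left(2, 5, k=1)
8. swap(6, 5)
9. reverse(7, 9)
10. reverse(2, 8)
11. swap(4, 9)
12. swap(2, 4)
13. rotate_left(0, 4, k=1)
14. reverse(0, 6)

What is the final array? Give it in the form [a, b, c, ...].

Answer: [8, 1, 2, 4, 6, 3, 9, 0, 5, 7]

Derivation:
After 1 (swap(1, 8)): [8, 0, 5, 4, 9, 3, 1, 2, 6, 7]
After 2 (swap(6, 3)): [8, 0, 5, 1, 9, 3, 4, 2, 6, 7]
After 3 (rotate_left(0, 9, k=5)): [3, 4, 2, 6, 7, 8, 0, 5, 1, 9]
After 4 (swap(5, 7)): [3, 4, 2, 6, 7, 5, 0, 8, 1, 9]
After 5 (rotate_left(0, 8, k=2)): [2, 6, 7, 5, 0, 8, 1, 3, 4, 9]
After 6 (swap(9, 1)): [2, 9, 7, 5, 0, 8, 1, 3, 4, 6]
After 7 (rotate_left(2, 5, k=1)): [2, 9, 5, 0, 8, 7, 1, 3, 4, 6]
After 8 (swap(6, 5)): [2, 9, 5, 0, 8, 1, 7, 3, 4, 6]
After 9 (reverse(7, 9)): [2, 9, 5, 0, 8, 1, 7, 6, 4, 3]
After 10 (reverse(2, 8)): [2, 9, 4, 6, 7, 1, 8, 0, 5, 3]
After 11 (swap(4, 9)): [2, 9, 4, 6, 3, 1, 8, 0, 5, 7]
After 12 (swap(2, 4)): [2, 9, 3, 6, 4, 1, 8, 0, 5, 7]
After 13 (rotate_left(0, 4, k=1)): [9, 3, 6, 4, 2, 1, 8, 0, 5, 7]
After 14 (reverse(0, 6)): [8, 1, 2, 4, 6, 3, 9, 0, 5, 7]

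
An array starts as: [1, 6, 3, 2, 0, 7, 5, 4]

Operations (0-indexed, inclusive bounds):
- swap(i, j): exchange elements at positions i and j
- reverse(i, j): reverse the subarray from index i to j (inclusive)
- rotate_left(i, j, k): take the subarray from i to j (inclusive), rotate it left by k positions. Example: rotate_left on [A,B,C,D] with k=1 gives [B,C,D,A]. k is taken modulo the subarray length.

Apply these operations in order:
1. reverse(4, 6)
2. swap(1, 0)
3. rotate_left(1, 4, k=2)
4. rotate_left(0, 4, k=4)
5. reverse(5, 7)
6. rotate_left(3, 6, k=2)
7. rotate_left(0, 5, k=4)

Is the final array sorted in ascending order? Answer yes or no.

After 1 (reverse(4, 6)): [1, 6, 3, 2, 5, 7, 0, 4]
After 2 (swap(1, 0)): [6, 1, 3, 2, 5, 7, 0, 4]
After 3 (rotate_left(1, 4, k=2)): [6, 2, 5, 1, 3, 7, 0, 4]
After 4 (rotate_left(0, 4, k=4)): [3, 6, 2, 5, 1, 7, 0, 4]
After 5 (reverse(5, 7)): [3, 6, 2, 5, 1, 4, 0, 7]
After 6 (rotate_left(3, 6, k=2)): [3, 6, 2, 4, 0, 5, 1, 7]
After 7 (rotate_left(0, 5, k=4)): [0, 5, 3, 6, 2, 4, 1, 7]

Answer: no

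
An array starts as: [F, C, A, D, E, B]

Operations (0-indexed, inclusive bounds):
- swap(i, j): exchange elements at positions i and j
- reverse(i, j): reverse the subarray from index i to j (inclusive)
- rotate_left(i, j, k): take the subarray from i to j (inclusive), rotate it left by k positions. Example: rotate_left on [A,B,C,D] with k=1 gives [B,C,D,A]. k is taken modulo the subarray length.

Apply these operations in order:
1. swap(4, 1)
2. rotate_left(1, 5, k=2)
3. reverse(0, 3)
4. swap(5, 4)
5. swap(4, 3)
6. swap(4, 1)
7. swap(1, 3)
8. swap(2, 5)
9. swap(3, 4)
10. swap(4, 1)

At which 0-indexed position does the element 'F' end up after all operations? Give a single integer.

After 1 (swap(4, 1)): [F, E, A, D, C, B]
After 2 (rotate_left(1, 5, k=2)): [F, D, C, B, E, A]
After 3 (reverse(0, 3)): [B, C, D, F, E, A]
After 4 (swap(5, 4)): [B, C, D, F, A, E]
After 5 (swap(4, 3)): [B, C, D, A, F, E]
After 6 (swap(4, 1)): [B, F, D, A, C, E]
After 7 (swap(1, 3)): [B, A, D, F, C, E]
After 8 (swap(2, 5)): [B, A, E, F, C, D]
After 9 (swap(3, 4)): [B, A, E, C, F, D]
After 10 (swap(4, 1)): [B, F, E, C, A, D]

Answer: 1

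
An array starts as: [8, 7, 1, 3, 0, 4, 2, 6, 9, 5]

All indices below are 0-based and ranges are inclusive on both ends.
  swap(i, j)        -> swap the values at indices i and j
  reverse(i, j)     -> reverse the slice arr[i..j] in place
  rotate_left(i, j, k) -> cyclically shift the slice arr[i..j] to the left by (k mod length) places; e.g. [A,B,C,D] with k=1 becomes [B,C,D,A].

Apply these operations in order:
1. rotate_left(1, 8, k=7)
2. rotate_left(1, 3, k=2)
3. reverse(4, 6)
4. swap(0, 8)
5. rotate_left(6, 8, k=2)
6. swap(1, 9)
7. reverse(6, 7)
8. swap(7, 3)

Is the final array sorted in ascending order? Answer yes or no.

Answer: no

Derivation:
After 1 (rotate_left(1, 8, k=7)): [8, 9, 7, 1, 3, 0, 4, 2, 6, 5]
After 2 (rotate_left(1, 3, k=2)): [8, 1, 9, 7, 3, 0, 4, 2, 6, 5]
After 3 (reverse(4, 6)): [8, 1, 9, 7, 4, 0, 3, 2, 6, 5]
After 4 (swap(0, 8)): [6, 1, 9, 7, 4, 0, 3, 2, 8, 5]
After 5 (rotate_left(6, 8, k=2)): [6, 1, 9, 7, 4, 0, 8, 3, 2, 5]
After 6 (swap(1, 9)): [6, 5, 9, 7, 4, 0, 8, 3, 2, 1]
After 7 (reverse(6, 7)): [6, 5, 9, 7, 4, 0, 3, 8, 2, 1]
After 8 (swap(7, 3)): [6, 5, 9, 8, 4, 0, 3, 7, 2, 1]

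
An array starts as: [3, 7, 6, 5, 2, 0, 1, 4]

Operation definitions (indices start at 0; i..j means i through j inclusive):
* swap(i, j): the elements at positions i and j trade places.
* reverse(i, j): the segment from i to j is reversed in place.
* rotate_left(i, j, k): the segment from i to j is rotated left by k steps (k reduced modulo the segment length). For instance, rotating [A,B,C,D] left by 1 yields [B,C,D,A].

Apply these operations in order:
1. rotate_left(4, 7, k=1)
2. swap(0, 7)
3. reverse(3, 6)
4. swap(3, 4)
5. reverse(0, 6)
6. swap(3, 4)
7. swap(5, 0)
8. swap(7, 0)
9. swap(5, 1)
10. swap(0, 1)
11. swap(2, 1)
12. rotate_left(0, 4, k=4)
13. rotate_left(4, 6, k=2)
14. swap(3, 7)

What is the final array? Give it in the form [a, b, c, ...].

After 1 (rotate_left(4, 7, k=1)): [3, 7, 6, 5, 0, 1, 4, 2]
After 2 (swap(0, 7)): [2, 7, 6, 5, 0, 1, 4, 3]
After 3 (reverse(3, 6)): [2, 7, 6, 4, 1, 0, 5, 3]
After 4 (swap(3, 4)): [2, 7, 6, 1, 4, 0, 5, 3]
After 5 (reverse(0, 6)): [5, 0, 4, 1, 6, 7, 2, 3]
After 6 (swap(3, 4)): [5, 0, 4, 6, 1, 7, 2, 3]
After 7 (swap(5, 0)): [7, 0, 4, 6, 1, 5, 2, 3]
After 8 (swap(7, 0)): [3, 0, 4, 6, 1, 5, 2, 7]
After 9 (swap(5, 1)): [3, 5, 4, 6, 1, 0, 2, 7]
After 10 (swap(0, 1)): [5, 3, 4, 6, 1, 0, 2, 7]
After 11 (swap(2, 1)): [5, 4, 3, 6, 1, 0, 2, 7]
After 12 (rotate_left(0, 4, k=4)): [1, 5, 4, 3, 6, 0, 2, 7]
After 13 (rotate_left(4, 6, k=2)): [1, 5, 4, 3, 2, 6, 0, 7]
After 14 (swap(3, 7)): [1, 5, 4, 7, 2, 6, 0, 3]

Answer: [1, 5, 4, 7, 2, 6, 0, 3]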